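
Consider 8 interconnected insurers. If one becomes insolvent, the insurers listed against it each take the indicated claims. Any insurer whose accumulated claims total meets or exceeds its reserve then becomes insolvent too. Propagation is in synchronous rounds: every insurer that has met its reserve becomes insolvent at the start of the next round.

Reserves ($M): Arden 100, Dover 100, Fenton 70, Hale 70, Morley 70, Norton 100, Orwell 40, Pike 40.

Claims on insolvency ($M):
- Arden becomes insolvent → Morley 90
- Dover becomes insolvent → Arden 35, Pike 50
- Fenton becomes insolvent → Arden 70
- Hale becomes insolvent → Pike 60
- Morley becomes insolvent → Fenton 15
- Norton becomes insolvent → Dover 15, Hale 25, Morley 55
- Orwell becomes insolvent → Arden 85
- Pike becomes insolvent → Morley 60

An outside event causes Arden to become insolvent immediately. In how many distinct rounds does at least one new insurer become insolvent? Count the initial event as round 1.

Round 1 — Arden becomes insolvent (initial).
  Morley: +90 → 90 ≥ 70
Round 2 — Morley becomes insolvent.
  Fenton: +15 → 15 < 70
No further insolvencies.

2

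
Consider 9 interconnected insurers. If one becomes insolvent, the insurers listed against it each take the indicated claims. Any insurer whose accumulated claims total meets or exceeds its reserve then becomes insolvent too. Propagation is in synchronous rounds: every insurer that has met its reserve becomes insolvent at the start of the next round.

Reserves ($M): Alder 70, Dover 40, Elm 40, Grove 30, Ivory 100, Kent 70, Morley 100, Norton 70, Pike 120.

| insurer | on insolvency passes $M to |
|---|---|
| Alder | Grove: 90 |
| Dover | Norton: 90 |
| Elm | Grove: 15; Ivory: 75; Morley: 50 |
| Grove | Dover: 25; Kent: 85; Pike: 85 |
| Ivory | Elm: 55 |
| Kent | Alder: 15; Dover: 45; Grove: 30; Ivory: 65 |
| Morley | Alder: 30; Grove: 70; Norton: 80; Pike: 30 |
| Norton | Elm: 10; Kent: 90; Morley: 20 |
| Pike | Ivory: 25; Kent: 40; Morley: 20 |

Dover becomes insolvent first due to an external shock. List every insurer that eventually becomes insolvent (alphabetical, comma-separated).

Dover, Grove, Kent, Norton

Round 1 — Dover becomes insolvent (initial).
  Norton: +90 → 90 ≥ 70
Round 2 — Norton becomes insolvent.
  Elm: +10 → 10 < 40
  Kent: +90 → 90 ≥ 70
  Morley: +20 → 20 < 100
Round 3 — Kent becomes insolvent.
  Alder: +15 → 15 < 70
  Grove: +30 → 30 ≥ 30
  Ivory: +65 → 65 < 100
Round 4 — Grove becomes insolvent.
  Pike: +85 → 85 < 120
No further insolvencies.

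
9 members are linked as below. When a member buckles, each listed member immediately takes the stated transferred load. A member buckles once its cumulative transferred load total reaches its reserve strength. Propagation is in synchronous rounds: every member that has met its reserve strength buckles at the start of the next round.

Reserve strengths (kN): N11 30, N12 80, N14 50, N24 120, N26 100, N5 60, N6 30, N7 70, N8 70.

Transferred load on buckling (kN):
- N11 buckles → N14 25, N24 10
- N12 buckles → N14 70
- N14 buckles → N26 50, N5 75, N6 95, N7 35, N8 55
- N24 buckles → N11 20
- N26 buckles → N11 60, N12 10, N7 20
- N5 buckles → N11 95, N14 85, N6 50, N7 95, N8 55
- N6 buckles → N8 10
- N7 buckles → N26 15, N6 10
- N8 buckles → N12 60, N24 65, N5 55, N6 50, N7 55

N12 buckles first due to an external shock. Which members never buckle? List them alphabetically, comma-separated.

N24, N26

Round 1 — N12 buckles (initial).
  N14: +70 → 70 ≥ 50
Round 2 — N14 buckles.
  N26: +50 → 50 < 100
  N5: +75 → 75 ≥ 60
  N6: +95 → 95 ≥ 30
  N7: +35 → 35 < 70
  N8: +55 → 55 < 70
Round 3 — N5, N6 buckle.
  N11: +95 → 95 ≥ 30
  N7: +95 → 130 ≥ 70
  N8: +55+10 → 120 ≥ 70
Round 4 — N11, N7, N8 buckle.
  N24: +10+65 → 75 < 120
  N26: +15 → 65 < 100
No further bucklings.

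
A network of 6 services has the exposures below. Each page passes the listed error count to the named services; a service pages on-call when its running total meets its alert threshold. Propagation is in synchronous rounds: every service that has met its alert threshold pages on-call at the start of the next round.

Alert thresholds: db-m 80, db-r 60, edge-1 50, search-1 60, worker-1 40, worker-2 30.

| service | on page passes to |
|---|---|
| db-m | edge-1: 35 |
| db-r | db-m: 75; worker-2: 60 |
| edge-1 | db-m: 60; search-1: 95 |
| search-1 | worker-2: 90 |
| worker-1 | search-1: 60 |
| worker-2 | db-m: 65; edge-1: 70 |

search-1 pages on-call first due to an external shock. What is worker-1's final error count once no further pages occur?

0

Round 1 — search-1 pages on-call (initial).
  worker-2: +90 → 90 ≥ 30
Round 2 — worker-2 pages on-call.
  db-m: +65 → 65 < 80
  edge-1: +70 → 70 ≥ 50
Round 3 — edge-1 pages on-call.
  db-m: +60 → 125 ≥ 80
Round 4 — db-m pages on-call.
No further pages.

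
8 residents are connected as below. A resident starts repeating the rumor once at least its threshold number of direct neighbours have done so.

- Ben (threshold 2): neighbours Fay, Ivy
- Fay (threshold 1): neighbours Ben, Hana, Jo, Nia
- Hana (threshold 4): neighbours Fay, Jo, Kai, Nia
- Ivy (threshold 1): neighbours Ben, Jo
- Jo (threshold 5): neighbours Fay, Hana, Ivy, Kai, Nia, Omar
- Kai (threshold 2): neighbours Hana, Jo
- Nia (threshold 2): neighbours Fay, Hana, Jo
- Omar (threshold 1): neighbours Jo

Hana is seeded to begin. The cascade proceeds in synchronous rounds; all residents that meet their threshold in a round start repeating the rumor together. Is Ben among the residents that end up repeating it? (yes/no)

Round 1 — Hana starts repeating the rumor (initial).
Round 2 — checking thresholds:
  Fay: 1 of 4 neighbours ≥ 1, starts repeating the rumor.
  Jo: 1 of 6 neighbours < 5, not yet.
  Kai: 1 of 2 neighbours < 2, not yet.
  Nia: 1 of 3 neighbours < 2, not yet.
Round 3 — checking thresholds:
  Ben: 1 of 2 neighbours < 2, not yet.
  Jo: 2 of 6 neighbours < 5, not yet.
  Kai: 1 of 2 neighbours < 2, not yet.
  Nia: 2 of 3 neighbours ≥ 2, starts repeating the rumor.
Round 4 — no new spreads; cascade stops.

no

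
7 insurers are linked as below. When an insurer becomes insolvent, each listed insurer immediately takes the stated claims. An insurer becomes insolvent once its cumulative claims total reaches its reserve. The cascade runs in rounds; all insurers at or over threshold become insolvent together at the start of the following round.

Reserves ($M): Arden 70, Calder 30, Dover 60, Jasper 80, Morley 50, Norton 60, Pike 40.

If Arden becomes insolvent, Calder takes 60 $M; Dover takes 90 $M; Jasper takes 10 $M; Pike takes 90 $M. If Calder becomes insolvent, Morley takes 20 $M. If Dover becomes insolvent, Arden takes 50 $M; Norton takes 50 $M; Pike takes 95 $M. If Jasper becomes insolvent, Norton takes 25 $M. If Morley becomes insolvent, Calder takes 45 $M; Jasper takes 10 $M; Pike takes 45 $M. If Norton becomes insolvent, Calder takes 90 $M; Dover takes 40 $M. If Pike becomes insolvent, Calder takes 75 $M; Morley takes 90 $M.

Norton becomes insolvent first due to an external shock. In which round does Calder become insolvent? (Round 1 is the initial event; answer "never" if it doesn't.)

2

Round 1 — Norton becomes insolvent (initial).
  Calder: +90 → 90 ≥ 30
  Dover: +40 → 40 < 60
Round 2 — Calder becomes insolvent.
  Morley: +20 → 20 < 50
No further insolvencies.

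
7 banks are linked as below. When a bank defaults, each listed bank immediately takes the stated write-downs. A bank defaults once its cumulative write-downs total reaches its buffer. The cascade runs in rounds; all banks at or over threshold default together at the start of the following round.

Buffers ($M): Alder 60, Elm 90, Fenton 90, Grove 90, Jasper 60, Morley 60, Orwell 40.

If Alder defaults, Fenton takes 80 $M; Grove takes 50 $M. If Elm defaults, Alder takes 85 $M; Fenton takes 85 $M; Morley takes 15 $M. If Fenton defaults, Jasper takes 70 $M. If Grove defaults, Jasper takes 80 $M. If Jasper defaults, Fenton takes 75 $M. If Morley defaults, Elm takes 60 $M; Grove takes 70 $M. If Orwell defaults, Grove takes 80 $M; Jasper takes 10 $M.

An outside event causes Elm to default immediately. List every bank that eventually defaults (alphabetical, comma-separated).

Alder, Elm, Fenton, Jasper

Round 1 — Elm defaults (initial).
  Alder: +85 → 85 ≥ 60
  Fenton: +85 → 85 < 90
  Morley: +15 → 15 < 60
Round 2 — Alder defaults.
  Fenton: +80 → 165 ≥ 90
  Grove: +50 → 50 < 90
Round 3 — Fenton defaults.
  Jasper: +70 → 70 ≥ 60
Round 4 — Jasper defaults.
No further defaults.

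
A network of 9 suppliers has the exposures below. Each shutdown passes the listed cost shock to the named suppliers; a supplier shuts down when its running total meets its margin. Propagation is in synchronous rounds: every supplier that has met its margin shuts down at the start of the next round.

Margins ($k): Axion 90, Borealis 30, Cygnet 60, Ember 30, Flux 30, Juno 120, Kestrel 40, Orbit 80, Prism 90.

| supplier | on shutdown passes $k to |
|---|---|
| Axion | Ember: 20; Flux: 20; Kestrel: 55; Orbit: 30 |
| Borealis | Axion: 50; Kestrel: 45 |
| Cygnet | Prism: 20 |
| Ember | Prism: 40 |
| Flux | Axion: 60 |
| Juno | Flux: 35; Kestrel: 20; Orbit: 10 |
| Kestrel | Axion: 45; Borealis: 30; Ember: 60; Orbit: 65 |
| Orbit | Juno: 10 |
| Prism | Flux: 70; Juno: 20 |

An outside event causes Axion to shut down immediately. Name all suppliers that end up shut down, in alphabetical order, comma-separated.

Axion, Borealis, Ember, Kestrel, Orbit

Round 1 — Axion shuts down (initial).
  Ember: +20 → 20 < 30
  Flux: +20 → 20 < 30
  Kestrel: +55 → 55 ≥ 40
  Orbit: +30 → 30 < 80
Round 2 — Kestrel shuts down.
  Borealis: +30 → 30 ≥ 30
  Ember: +60 → 80 ≥ 30
  Orbit: +65 → 95 ≥ 80
Round 3 — Borealis, Ember, Orbit shut down.
  Juno: +10 → 10 < 120
  Prism: +40 → 40 < 90
No further shutdowns.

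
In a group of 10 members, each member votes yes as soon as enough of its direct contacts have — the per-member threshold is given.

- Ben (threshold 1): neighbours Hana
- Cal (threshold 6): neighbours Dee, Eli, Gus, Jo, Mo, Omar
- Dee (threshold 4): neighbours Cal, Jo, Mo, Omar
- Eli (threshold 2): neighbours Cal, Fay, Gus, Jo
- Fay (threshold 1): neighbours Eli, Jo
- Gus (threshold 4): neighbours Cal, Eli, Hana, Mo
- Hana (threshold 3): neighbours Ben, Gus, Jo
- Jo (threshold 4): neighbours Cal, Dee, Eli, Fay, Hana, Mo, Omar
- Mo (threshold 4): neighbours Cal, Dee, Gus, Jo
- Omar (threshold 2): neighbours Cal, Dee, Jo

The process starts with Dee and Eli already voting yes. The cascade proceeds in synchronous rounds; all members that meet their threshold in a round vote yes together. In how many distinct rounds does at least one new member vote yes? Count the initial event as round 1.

2

Round 1 — Dee, Eli vote yes (initial).
Round 2 — checking thresholds:
  Cal: 2 of 6 neighbours < 6, below threshold.
  Fay: 1 of 2 neighbours ≥ 1, votes yes.
  Gus: 1 of 4 neighbours < 4, below threshold.
  Jo: 2 of 7 neighbours < 4, below threshold.
  Mo: 1 of 4 neighbours < 4, below threshold.
  Omar: 1 of 3 neighbours < 2, below threshold.
Round 3 — no new yes votes; cascade stops.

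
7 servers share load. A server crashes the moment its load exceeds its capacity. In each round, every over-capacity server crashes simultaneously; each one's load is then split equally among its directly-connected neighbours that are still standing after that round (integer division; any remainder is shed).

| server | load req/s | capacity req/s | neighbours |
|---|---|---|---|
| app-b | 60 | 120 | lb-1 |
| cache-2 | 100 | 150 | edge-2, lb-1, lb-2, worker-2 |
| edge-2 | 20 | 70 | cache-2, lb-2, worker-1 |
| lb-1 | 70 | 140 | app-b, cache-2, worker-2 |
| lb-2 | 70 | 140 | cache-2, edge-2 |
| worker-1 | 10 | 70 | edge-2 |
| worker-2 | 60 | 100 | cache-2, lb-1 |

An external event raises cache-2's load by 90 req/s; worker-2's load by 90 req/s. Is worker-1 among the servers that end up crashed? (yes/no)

no

Round 1 — cache-2 at 190 > 150; worker-2 at 150 > 100. cache-2, worker-2 crash.
  cache-2 sheds 190 req/s to edge-2, lb-1, lb-2: 63 each (1 lost).
    edge-2: 20+63 = 83 > 70
    lb-1: 70+63 = 133 ≤ 140
    lb-2: 70+63 = 133 ≤ 140
  worker-2 sheds 150 req/s to lb-1: 150 each.
    lb-1: 133+150 = 283 > 140
Round 2 — edge-2, lb-1 crash.
  edge-2 sheds 83 req/s to lb-2, worker-1: 41 each (1 lost).
    lb-2: 133+41 = 174 > 140
    worker-1: 10+41 = 51 ≤ 70
  lb-1 sheds 283 req/s to app-b: 283 each.
    app-b: 60+283 = 343 > 120
Round 3 — app-b, lb-2 crash.
  app-b sheds 343 req/s: no online neighbours, lost.
  lb-2 sheds 174 req/s: no online neighbours, lost.
No further crashes.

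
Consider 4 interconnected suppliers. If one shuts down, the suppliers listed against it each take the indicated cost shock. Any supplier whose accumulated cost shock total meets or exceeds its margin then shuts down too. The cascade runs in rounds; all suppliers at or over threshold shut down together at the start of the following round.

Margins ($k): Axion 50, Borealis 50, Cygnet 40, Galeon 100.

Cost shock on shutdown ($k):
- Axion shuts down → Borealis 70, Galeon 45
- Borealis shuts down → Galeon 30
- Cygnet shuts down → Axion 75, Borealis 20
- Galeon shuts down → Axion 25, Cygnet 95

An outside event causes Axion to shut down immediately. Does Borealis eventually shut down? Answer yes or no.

yes

Round 1 — Axion shuts down (initial).
  Borealis: +70 → 70 ≥ 50
  Galeon: +45 → 45 < 100
Round 2 — Borealis shuts down.
  Galeon: +30 → 75 < 100
No further shutdowns.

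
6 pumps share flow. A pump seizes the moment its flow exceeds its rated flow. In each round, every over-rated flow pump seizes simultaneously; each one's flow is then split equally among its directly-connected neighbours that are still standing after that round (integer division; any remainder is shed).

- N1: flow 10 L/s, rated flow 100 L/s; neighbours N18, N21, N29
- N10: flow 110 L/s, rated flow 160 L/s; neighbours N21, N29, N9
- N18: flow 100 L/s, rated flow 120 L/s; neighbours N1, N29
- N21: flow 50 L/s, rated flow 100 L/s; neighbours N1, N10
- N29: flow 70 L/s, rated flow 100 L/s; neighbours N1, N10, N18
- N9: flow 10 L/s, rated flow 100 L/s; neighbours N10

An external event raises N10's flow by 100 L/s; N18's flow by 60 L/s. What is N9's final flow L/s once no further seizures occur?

Round 1 — N10 at 210 > 160; N18 at 160 > 120. N10, N18 seize.
  N10 sheds 210 L/s to N21, N29, N9: 70 each.
    N21: 50+70 = 120 > 100
    N29: 70+70 = 140 > 100
    N9: 10+70 = 80 ≤ 100
  N18 sheds 160 L/s to N1, N29: 80 each.
    N1: 10+80 = 90 ≤ 100
    N29: 140+80 = 220 > 100
Round 2 — N21, N29 seize.
  N21 sheds 120 L/s to N1: 120 each.
    N1: 90+120 = 210 > 100
  N29 sheds 220 L/s to N1: 220 each.
    N1: 210+220 = 430 > 100
Round 3 — N1 seizes.
  N1 sheds 430 L/s: no online neighbours, lost.
No further seizures.

80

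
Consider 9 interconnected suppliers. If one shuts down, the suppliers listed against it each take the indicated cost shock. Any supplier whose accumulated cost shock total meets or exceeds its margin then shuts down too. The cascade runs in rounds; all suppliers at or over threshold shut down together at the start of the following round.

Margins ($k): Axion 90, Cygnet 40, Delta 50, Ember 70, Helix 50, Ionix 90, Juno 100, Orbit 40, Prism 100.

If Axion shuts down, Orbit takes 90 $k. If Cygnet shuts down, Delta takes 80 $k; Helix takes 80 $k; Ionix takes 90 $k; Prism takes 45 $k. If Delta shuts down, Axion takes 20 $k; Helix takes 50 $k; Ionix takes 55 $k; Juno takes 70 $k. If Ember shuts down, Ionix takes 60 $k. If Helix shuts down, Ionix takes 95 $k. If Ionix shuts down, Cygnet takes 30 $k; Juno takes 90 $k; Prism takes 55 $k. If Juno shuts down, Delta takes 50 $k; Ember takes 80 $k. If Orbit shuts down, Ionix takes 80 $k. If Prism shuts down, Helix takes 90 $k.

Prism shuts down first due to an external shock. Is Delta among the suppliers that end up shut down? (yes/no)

no

Round 1 — Prism shuts down (initial).
  Helix: +90 → 90 ≥ 50
Round 2 — Helix shuts down.
  Ionix: +95 → 95 ≥ 90
Round 3 — Ionix shuts down.
  Cygnet: +30 → 30 < 40
  Juno: +90 → 90 < 100
No further shutdowns.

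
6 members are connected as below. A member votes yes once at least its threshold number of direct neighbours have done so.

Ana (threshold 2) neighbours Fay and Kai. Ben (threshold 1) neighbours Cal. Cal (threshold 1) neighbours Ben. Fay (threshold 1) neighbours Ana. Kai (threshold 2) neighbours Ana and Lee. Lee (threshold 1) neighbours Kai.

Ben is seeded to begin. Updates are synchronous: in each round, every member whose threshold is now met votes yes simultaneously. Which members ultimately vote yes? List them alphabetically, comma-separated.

Ben, Cal

Round 1 — Ben votes yes (initial).
Round 2 — checking thresholds:
  Cal: 1 of 1 neighbours ≥ 1, votes yes.
Round 3 — no new yes votes; cascade stops.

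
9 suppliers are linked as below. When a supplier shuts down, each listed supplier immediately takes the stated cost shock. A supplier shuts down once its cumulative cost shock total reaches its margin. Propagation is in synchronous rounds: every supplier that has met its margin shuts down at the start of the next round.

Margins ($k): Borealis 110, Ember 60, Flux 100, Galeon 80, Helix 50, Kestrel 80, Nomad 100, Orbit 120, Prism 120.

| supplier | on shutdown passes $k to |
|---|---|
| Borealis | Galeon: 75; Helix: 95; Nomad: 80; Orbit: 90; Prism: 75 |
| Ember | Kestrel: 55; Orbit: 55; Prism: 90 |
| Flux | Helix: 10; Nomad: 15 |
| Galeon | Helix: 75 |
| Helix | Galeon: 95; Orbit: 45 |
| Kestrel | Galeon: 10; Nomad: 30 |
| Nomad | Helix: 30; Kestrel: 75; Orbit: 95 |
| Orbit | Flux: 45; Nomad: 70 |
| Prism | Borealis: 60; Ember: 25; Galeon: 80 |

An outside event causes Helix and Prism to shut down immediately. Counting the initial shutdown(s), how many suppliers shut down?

Round 1 — Helix, Prism shut down (initial).
  Borealis: +60 → 60 < 110
  Ember: +25 → 25 < 60
  Galeon: +95+80 → 175 ≥ 80
  Orbit: +45 → 45 < 120
Round 2 — Galeon shuts down.
No further shutdowns.

3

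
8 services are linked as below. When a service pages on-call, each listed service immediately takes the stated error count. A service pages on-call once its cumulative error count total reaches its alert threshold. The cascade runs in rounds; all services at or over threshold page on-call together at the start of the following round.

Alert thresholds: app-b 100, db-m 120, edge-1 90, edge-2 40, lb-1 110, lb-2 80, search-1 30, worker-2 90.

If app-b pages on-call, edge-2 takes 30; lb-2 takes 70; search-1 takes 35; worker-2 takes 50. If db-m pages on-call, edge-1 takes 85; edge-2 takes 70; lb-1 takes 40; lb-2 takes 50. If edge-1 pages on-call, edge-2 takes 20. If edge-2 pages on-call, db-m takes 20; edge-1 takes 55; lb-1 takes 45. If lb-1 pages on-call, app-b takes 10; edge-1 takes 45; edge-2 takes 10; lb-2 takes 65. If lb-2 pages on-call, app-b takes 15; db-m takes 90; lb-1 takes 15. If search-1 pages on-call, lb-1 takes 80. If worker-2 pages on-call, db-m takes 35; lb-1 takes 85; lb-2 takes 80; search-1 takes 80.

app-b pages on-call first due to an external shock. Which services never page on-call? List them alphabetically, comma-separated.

Round 1 — app-b pages on-call (initial).
  edge-2: +30 → 30 < 40
  lb-2: +70 → 70 < 80
  search-1: +35 → 35 ≥ 30
  worker-2: +50 → 50 < 90
Round 2 — search-1 pages on-call.
  lb-1: +80 → 80 < 110
No further pages.

db-m, edge-1, edge-2, lb-1, lb-2, worker-2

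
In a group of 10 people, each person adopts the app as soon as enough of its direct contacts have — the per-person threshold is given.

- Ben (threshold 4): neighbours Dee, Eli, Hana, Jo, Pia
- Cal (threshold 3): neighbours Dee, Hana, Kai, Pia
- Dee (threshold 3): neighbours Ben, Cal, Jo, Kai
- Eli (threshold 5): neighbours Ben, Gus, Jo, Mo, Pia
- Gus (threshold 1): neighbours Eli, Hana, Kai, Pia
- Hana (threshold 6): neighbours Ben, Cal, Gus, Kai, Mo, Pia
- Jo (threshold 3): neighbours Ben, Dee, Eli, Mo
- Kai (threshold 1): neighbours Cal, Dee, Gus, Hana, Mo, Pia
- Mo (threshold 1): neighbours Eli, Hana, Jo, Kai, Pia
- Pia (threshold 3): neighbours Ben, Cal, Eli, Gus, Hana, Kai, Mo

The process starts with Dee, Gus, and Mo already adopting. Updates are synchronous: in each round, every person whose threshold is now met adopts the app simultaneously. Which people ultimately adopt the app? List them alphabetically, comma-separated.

Round 1 — Dee, Gus, Mo adopt the app (initial).
Round 2 — checking thresholds:
  Ben: 1 of 5 neighbours < 4, below threshold.
  Cal: 1 of 4 neighbours < 3, below threshold.
  Eli: 2 of 5 neighbours < 5, below threshold.
  Hana: 2 of 6 neighbours < 6, below threshold.
  Jo: 2 of 4 neighbours < 3, below threshold.
  Kai: 3 of 6 neighbours ≥ 1, adopts the app.
  Pia: 2 of 7 neighbours < 3, below threshold.
Round 3 — checking thresholds:
  Ben: 1 of 5 neighbours < 4, below threshold.
  Cal: 2 of 4 neighbours < 3, below threshold.
  Eli: 2 of 5 neighbours < 5, below threshold.
  Hana: 3 of 6 neighbours < 6, below threshold.
  Jo: 2 of 4 neighbours < 3, below threshold.
  Pia: 3 of 7 neighbours ≥ 3, adopts the app.
Round 4 — checking thresholds:
  Ben: 2 of 5 neighbours < 4, below threshold.
  Cal: 3 of 4 neighbours ≥ 3, adopts the app.
  Eli: 3 of 5 neighbours < 5, below threshold.
  Hana: 4 of 6 neighbours < 6, below threshold.
  Jo: 2 of 4 neighbours < 3, below threshold.
Round 5 — no new adoptions; cascade stops.

Cal, Dee, Gus, Kai, Mo, Pia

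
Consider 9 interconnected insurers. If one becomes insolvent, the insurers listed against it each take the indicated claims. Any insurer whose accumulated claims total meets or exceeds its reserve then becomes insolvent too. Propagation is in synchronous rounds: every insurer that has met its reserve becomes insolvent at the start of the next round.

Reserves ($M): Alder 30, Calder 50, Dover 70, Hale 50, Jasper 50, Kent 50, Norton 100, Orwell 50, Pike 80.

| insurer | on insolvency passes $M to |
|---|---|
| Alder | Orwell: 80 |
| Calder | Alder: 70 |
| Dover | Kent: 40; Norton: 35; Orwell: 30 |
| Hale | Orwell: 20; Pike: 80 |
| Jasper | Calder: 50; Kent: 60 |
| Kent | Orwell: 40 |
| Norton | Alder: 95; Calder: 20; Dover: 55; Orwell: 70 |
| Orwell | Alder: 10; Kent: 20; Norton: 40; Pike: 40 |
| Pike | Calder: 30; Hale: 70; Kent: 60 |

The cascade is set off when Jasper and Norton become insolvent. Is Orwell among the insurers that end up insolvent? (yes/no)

Round 1 — Jasper, Norton become insolvent (initial).
  Alder: +95 → 95 ≥ 30
  Calder: +50+20 → 70 ≥ 50
  Dover: +55 → 55 < 70
  Kent: +60 → 60 ≥ 50
  Orwell: +70 → 70 ≥ 50
Round 2 — Alder, Calder, Kent, Orwell become insolvent.
  Pike: +40 → 40 < 80
No further insolvencies.

yes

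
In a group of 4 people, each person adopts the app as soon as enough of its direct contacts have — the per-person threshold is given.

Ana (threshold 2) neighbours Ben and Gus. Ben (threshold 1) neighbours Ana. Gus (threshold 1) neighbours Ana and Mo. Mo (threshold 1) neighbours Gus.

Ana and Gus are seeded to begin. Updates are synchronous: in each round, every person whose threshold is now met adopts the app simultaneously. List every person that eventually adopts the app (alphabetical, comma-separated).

Round 1 — Ana, Gus adopt the app (initial).
Round 2 — checking thresholds:
  Ben: 1 of 1 neighbours ≥ 1, adopts the app.
  Mo: 1 of 1 neighbours ≥ 1, adopts the app.
Round 3 — no new adoptions; cascade stops.

Ana, Ben, Gus, Mo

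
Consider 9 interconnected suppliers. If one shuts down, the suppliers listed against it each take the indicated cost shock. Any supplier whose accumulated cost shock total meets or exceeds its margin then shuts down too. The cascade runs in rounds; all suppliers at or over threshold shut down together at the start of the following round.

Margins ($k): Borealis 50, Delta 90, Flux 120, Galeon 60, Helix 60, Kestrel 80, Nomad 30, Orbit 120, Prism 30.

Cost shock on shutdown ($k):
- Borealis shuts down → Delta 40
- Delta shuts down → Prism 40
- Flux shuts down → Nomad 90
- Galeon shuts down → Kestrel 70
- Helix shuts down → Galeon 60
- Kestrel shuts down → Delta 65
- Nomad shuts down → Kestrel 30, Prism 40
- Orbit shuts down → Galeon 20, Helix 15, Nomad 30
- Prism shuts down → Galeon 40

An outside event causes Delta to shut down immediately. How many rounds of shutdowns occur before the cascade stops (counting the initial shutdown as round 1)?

2

Round 1 — Delta shuts down (initial).
  Prism: +40 → 40 ≥ 30
Round 2 — Prism shuts down.
  Galeon: +40 → 40 < 60
No further shutdowns.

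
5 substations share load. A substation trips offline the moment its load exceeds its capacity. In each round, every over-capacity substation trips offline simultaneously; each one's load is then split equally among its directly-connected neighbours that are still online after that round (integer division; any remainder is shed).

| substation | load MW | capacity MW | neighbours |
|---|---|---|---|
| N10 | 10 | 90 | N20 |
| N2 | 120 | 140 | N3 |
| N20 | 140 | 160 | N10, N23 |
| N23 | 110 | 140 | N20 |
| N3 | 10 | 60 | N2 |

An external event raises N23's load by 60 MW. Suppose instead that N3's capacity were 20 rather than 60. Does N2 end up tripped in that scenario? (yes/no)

no

With N3's capacity at 20:
Round 1 — N23 at 170 > 140. N23 trips offline.
  N23 sheds 170 MW to N20: 170 each.
    N20: 140+170 = 310 > 160
Round 2 — N20 trips offline.
  N20 sheds 310 MW to N10: 310 each.
    N10: 10+310 = 320 > 90
Round 3 — N10 trips offline.
  N10 sheds 320 MW: no online neighbours, lost.
No further trips.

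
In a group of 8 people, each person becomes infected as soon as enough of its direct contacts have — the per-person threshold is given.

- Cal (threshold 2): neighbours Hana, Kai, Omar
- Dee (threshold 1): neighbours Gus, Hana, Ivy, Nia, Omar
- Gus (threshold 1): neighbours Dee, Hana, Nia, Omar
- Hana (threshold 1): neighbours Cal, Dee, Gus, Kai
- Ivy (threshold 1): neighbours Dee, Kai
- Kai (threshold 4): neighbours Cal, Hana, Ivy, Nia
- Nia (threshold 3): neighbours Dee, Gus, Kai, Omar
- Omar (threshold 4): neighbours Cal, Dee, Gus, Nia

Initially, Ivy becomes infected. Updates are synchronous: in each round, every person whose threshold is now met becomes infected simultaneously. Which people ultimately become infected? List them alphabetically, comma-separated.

Dee, Gus, Hana, Ivy

Round 1 — Ivy becomes infected (initial).
Round 2 — checking thresholds:
  Dee: 1 of 5 neighbours ≥ 1, becomes infected.
  Kai: 1 of 4 neighbours < 4, not yet.
Round 3 — checking thresholds:
  Gus: 1 of 4 neighbours ≥ 1, becomes infected.
  Hana: 1 of 4 neighbours ≥ 1, becomes infected.
  Kai: 1 of 4 neighbours < 4, not yet.
  Nia: 1 of 4 neighbours < 3, not yet.
  Omar: 1 of 4 neighbours < 4, not yet.
Round 4 — no new infections; cascade stops.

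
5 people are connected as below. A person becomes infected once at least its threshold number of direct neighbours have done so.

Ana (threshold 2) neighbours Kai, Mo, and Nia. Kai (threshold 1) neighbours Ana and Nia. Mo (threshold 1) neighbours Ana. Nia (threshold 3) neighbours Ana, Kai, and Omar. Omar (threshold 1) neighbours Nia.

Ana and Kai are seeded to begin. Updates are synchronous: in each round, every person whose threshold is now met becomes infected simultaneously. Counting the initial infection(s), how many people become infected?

Round 1 — Ana, Kai become infected (initial).
Round 2 — checking thresholds:
  Mo: 1 of 1 neighbours ≥ 1, becomes infected.
  Nia: 2 of 3 neighbours < 3, not yet.
Round 3 — no new infections; cascade stops.

3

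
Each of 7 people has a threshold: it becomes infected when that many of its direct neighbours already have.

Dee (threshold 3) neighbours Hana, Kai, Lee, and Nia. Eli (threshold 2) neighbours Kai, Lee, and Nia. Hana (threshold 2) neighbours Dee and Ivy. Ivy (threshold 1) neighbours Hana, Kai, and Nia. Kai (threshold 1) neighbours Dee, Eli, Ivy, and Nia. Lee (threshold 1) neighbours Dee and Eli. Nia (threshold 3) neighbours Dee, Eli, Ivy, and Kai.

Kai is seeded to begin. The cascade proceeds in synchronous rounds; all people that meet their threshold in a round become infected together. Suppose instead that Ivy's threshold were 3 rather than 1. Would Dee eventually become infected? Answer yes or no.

no

With Ivy's threshold at 3:
Round 1 — Kai becomes infected (initial).
Round 2 — no new infections; cascade stops.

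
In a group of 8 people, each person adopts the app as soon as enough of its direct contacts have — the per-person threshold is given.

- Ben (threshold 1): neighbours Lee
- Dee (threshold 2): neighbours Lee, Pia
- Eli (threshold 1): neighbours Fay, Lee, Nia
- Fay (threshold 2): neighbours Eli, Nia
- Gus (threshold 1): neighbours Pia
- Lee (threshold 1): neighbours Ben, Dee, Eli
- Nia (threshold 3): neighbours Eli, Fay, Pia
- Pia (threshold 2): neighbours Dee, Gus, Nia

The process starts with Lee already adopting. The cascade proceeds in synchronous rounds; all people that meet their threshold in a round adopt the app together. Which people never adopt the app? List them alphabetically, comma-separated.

Round 1 — Lee adopts the app (initial).
Round 2 — checking thresholds:
  Ben: 1 of 1 neighbours ≥ 1, adopts the app.
  Dee: 1 of 2 neighbours < 2, not yet.
  Eli: 1 of 3 neighbours ≥ 1, adopts the app.
Round 3 — no new adoptions; cascade stops.

Dee, Fay, Gus, Nia, Pia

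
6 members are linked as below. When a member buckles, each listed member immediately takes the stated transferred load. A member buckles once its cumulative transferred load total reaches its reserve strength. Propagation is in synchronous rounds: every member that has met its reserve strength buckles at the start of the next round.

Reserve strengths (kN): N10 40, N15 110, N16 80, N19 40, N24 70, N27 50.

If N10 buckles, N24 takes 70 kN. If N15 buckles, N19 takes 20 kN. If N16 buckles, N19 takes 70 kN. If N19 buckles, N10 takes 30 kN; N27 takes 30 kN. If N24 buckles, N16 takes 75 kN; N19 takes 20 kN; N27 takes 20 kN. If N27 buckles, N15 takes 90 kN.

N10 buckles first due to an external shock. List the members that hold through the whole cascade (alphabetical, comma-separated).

Round 1 — N10 buckles (initial).
  N24: +70 → 70 ≥ 70
Round 2 — N24 buckles.
  N16: +75 → 75 < 80
  N19: +20 → 20 < 40
  N27: +20 → 20 < 50
No further bucklings.

N15, N16, N19, N27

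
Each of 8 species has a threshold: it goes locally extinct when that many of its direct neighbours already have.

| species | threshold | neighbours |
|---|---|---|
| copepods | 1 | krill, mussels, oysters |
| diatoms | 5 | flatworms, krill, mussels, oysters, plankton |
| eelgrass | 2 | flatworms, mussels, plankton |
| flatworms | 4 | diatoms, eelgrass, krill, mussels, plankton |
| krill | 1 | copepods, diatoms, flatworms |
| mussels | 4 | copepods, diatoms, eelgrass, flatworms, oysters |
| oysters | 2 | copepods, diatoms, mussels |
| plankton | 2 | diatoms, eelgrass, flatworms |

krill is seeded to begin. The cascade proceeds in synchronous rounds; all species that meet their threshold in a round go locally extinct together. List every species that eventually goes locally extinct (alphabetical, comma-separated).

Round 1 — krill goes locally extinct (initial).
Round 2 — checking thresholds:
  copepods: 1 of 3 neighbours ≥ 1, goes locally extinct.
  diatoms: 1 of 5 neighbours < 5, holds.
  flatworms: 1 of 5 neighbours < 4, holds.
Round 3 — no new extinctions; cascade stops.

copepods, krill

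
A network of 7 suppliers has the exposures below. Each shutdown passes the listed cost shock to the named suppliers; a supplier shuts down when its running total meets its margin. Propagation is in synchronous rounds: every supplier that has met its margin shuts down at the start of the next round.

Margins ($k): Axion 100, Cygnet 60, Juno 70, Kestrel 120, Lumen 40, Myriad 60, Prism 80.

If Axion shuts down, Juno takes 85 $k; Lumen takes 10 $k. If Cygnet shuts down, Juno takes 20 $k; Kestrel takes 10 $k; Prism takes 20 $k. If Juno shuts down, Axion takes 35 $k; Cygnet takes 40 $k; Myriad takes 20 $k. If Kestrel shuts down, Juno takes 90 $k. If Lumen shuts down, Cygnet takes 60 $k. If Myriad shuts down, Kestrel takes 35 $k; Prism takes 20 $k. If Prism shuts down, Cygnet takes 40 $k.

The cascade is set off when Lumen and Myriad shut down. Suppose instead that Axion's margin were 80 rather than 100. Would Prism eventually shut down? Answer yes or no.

With Axion's margin at 80:
Round 1 — Lumen, Myriad shut down (initial).
  Cygnet: +60 → 60 ≥ 60
  Kestrel: +35 → 35 < 120
  Prism: +20 → 20 < 80
Round 2 — Cygnet shuts down.
  Juno: +20 → 20 < 70
  Kestrel: +10 → 45 < 120
  Prism: +20 → 40 < 80
No further shutdowns.

no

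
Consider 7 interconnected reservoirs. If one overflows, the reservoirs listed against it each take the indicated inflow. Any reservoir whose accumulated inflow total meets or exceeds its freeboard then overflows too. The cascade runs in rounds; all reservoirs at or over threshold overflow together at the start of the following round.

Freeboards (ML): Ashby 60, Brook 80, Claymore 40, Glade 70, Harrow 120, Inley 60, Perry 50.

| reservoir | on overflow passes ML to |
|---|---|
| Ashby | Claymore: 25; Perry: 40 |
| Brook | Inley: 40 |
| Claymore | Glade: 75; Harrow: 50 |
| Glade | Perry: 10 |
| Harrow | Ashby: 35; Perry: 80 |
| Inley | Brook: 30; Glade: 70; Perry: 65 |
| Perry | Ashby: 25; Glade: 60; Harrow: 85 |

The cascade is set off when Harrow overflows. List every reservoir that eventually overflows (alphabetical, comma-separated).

Ashby, Harrow, Perry

Round 1 — Harrow overflows (initial).
  Ashby: +35 → 35 < 60
  Perry: +80 → 80 ≥ 50
Round 2 — Perry overflows.
  Ashby: +25 → 60 ≥ 60
  Glade: +60 → 60 < 70
Round 3 — Ashby overflows.
  Claymore: +25 → 25 < 40
No further overflows.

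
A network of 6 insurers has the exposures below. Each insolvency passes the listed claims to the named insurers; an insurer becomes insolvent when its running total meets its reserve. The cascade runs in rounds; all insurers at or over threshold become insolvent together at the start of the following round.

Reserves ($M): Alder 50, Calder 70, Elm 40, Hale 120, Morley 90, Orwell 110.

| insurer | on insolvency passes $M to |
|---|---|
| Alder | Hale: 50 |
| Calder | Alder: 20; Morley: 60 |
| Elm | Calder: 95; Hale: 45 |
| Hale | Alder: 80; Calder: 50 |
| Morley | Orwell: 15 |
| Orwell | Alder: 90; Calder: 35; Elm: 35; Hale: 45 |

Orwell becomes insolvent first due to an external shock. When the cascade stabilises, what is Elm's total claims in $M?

Round 1 — Orwell becomes insolvent (initial).
  Alder: +90 → 90 ≥ 50
  Calder: +35 → 35 < 70
  Elm: +35 → 35 < 40
  Hale: +45 → 45 < 120
Round 2 — Alder becomes insolvent.
  Hale: +50 → 95 < 120
No further insolvencies.

35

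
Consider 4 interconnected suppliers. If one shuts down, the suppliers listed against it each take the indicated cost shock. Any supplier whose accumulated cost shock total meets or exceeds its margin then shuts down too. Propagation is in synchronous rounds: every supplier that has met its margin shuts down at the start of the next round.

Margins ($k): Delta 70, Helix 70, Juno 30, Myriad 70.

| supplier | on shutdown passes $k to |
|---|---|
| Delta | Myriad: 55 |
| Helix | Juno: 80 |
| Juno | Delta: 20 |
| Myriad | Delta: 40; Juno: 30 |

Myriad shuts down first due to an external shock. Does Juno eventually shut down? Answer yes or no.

yes

Round 1 — Myriad shuts down (initial).
  Delta: +40 → 40 < 70
  Juno: +30 → 30 ≥ 30
Round 2 — Juno shuts down.
  Delta: +20 → 60 < 70
No further shutdowns.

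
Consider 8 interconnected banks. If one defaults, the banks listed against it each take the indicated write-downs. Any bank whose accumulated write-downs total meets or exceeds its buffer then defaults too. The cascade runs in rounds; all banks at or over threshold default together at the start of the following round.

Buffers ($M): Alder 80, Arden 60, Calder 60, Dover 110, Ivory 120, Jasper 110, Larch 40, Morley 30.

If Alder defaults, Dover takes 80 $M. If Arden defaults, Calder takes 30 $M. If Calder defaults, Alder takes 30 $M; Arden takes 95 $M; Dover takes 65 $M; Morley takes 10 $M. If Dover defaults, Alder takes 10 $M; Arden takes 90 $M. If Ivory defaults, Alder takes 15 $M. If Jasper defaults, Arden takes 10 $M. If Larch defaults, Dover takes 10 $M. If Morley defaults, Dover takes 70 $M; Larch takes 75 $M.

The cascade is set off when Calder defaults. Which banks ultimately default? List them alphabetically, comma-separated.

Arden, Calder

Round 1 — Calder defaults (initial).
  Alder: +30 → 30 < 80
  Arden: +95 → 95 ≥ 60
  Dover: +65 → 65 < 110
  Morley: +10 → 10 < 30
Round 2 — Arden defaults.
No further defaults.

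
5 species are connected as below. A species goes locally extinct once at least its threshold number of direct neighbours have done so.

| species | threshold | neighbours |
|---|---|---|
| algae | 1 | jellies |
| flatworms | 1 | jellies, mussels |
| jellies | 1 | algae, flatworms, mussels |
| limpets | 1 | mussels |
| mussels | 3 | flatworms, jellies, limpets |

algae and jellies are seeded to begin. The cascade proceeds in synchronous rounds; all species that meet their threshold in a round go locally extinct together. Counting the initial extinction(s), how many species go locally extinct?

Round 1 — algae, jellies go locally extinct (initial).
Round 2 — checking thresholds:
  flatworms: 1 of 2 neighbours ≥ 1, goes locally extinct.
  mussels: 1 of 3 neighbours < 3, not yet.
Round 3 — no new extinctions; cascade stops.

3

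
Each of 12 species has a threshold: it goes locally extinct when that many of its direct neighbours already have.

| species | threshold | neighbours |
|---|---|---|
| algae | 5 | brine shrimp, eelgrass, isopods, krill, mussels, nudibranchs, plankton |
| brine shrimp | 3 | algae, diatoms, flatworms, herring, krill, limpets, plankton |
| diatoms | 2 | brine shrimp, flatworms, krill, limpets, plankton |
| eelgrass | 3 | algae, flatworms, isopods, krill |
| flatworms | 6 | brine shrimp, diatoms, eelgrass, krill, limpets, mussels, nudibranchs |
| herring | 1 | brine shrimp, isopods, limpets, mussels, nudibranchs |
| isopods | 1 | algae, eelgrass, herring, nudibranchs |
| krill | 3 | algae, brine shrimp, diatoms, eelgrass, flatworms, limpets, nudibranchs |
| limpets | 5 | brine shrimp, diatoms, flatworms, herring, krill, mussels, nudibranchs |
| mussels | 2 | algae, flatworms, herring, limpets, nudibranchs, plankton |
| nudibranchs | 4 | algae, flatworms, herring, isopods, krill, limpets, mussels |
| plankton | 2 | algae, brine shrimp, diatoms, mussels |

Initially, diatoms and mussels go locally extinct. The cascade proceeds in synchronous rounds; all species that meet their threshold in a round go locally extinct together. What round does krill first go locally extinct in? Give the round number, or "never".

never

Round 1 — diatoms, mussels go locally extinct (initial).
Round 2 — checking thresholds:
  algae: 1 of 7 neighbours < 5, not yet.
  brine shrimp: 1 of 7 neighbours < 3, not yet.
  flatworms: 2 of 7 neighbours < 6, not yet.
  herring: 1 of 5 neighbours ≥ 1, goes locally extinct.
  krill: 1 of 7 neighbours < 3, not yet.
  limpets: 2 of 7 neighbours < 5, not yet.
  nudibranchs: 1 of 7 neighbours < 4, not yet.
  plankton: 2 of 4 neighbours ≥ 2, goes locally extinct.
Round 3 — checking thresholds:
  algae: 2 of 7 neighbours < 5, not yet.
  brine shrimp: 3 of 7 neighbours ≥ 3, goes locally extinct.
  flatworms: 2 of 7 neighbours < 6, not yet.
  isopods: 1 of 4 neighbours ≥ 1, goes locally extinct.
  krill: 1 of 7 neighbours < 3, not yet.
  limpets: 3 of 7 neighbours < 5, not yet.
  nudibranchs: 2 of 7 neighbours < 4, not yet.
Round 4 — no new extinctions; cascade stops.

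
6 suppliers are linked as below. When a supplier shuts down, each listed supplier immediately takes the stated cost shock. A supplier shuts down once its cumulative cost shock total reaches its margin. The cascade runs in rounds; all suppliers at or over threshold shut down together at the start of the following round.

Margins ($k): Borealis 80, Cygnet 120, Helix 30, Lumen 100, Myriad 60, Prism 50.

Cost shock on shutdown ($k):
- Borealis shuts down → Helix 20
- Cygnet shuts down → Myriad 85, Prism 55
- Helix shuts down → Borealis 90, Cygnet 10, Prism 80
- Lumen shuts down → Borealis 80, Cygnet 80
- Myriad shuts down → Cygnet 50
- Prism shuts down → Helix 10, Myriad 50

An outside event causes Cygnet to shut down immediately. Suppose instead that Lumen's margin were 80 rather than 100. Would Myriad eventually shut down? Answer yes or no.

yes

With Lumen's margin at 80:
Round 1 — Cygnet shuts down (initial).
  Myriad: +85 → 85 ≥ 60
  Prism: +55 → 55 ≥ 50
Round 2 — Myriad, Prism shut down.
  Helix: +10 → 10 < 30
No further shutdowns.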